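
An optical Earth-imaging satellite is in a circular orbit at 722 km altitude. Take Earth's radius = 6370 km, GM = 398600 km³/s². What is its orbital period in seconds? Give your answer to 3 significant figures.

5940 seconds

Semi-major axis a = 6370 + 722 = 7092 km. Period T = 2π√(a³/μ) = 2π√(7092³/398600) = 5943.8 s = 99.06 min.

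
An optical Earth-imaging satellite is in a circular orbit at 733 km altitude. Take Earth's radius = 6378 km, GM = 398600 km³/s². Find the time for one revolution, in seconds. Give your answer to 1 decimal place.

Semi-major axis a = 6378 + 733 = 7111 km. Period T = 2π√(a³/μ) = 2π√(7111³/398600) = 5967.7 s = 99.46 min.

5967.7 seconds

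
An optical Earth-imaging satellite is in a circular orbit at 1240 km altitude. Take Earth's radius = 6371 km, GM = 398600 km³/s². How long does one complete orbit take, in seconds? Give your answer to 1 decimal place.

Semi-major axis a = 6371 + 1240 = 7611 km. Period T = 2π√(a³/μ) = 2π√(7611³/398600) = 6608.1 s = 110.13 min.

6608.1 seconds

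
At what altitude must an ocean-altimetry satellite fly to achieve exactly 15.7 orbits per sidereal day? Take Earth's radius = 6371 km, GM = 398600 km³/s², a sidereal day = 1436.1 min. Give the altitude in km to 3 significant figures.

Required period T = 86166 / 15.7 = 5488.3 s.
From T = 2π√(a³/μ): a = (μ T²/4π²)^(1/3) = (398600 × 5488.3² / 4π²)^(1/3) = 6725 km.
Altitude h = a − R = 6725 − 6371 = 354 km.

354 km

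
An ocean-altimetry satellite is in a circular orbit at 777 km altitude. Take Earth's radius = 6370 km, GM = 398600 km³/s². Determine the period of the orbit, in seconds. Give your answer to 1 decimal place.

Semi-major axis a = 6370 + 777 = 7147 km. Period T = 2π√(a³/μ) = 2π√(7147³/398600) = 6013.1 s = 100.22 min.

6013.1 seconds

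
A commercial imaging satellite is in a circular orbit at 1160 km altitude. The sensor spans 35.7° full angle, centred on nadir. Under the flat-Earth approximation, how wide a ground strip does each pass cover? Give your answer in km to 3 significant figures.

747 km

Half-angle = 35.7°/2 = 17.85°.
Swath width ≈ 2h·tan(θ/2) = 2 × 1160 × tan(17.85°) = 747.1 km.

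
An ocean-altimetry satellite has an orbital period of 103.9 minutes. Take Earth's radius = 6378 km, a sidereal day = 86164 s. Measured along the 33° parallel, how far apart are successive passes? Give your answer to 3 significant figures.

T = 103.9 min = 6234.0 s.
Node shift per orbit = (6234.0/86164) × 360° = 26.05°.
Equatorial spacing = 26.05 × 111.3 km/° = 2899 km.
At 33° latitude, spacing = 2899 × cos(33°) = 2432 km.

2430 km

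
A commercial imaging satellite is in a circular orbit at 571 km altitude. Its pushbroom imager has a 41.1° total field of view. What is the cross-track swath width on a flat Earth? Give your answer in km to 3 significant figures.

Half-angle = 41.1°/2 = 20.55°.
Swath width ≈ 2h·tan(θ/2) = 2 × 571 × tan(20.55°) = 428.1 km.

428 km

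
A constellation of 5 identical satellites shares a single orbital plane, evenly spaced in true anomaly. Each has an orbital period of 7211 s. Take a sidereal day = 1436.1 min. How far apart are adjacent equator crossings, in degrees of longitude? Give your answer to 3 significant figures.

6.03°

Single-satellite node shift = (7211.0/86166) × 360° = 30.13°.
With 5 satellites evenly phased, successive equator crossings are 30.13/5 = 6.025° apart.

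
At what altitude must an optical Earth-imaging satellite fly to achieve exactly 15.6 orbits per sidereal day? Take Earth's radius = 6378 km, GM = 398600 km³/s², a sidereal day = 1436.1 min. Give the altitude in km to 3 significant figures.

Required period T = 86166 / 15.6 = 5523.5 s.
From T = 2π√(a³/μ): a = (μ T²/4π²)^(1/3) = (398600 × 5523.5² / 4π²)^(1/3) = 6754 km.
Altitude h = a − R = 6754 − 6378 = 376 km.

376 km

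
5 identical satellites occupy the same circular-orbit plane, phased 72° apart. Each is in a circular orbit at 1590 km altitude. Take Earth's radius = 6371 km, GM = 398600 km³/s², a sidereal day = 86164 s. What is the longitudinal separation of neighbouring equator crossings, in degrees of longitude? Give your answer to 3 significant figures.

Semi-major axis a = 6371 + 1590 = 7961 km. Period T = 2π√(a³/μ) = 2π√(7961³/398600) = 7069.1 s = 117.82 min.
Single-satellite node shift = (7069.1/86164) × 360° = 29.54°.
With 5 satellites evenly phased, successive equator crossings are 29.54/5 = 5.907° apart.

5.91°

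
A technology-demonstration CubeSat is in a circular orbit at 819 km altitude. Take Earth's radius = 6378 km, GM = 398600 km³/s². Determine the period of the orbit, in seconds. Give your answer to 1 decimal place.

Semi-major axis a = 6378 + 819 = 7197 km. Period T = 2π√(a³/μ) = 2π√(7197³/398600) = 6076.3 s = 101.27 min.

6076.3 seconds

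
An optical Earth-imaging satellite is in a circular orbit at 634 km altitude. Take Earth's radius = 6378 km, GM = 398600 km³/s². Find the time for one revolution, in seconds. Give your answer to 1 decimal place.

5843.5 seconds

Semi-major axis a = 6378 + 634 = 7012 km. Period T = 2π√(a³/μ) = 2π√(7012³/398600) = 5843.5 s = 97.39 min.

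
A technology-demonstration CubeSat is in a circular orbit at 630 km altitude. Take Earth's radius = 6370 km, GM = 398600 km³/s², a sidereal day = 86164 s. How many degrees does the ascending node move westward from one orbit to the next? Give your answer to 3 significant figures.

Semi-major axis a = 6370 + 630 = 7000 km. Period T = 2π√(a³/μ) = 2π√(7000³/398600) = 5828.5 s = 97.14 min.
During one orbit Earth rotates (5828.5 / 86164) × 360° = 24.35°.

24.4°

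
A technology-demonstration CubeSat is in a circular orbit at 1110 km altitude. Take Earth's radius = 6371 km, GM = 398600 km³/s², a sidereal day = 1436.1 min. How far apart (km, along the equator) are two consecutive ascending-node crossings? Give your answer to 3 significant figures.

Semi-major axis a = 6371 + 1110 = 7481 km. Period T = 2π√(a³/μ) = 2π√(7481³/398600) = 6439.5 s = 107.32 min.
During one orbit Earth rotates (6439.5 / 86166) × 360° = 26.90°.
At the equator that is 26.90° × (2π·6371/360) km/° = 26.90 × 111.2 = 2992 km.

2990 km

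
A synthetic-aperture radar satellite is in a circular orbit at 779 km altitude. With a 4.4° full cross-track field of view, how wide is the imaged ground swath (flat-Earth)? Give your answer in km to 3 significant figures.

Half-angle = 4.4°/2 = 2.2°.
Swath width ≈ 2h·tan(θ/2) = 2 × 779 × tan(2.2°) = 59.9 km.

59.9 km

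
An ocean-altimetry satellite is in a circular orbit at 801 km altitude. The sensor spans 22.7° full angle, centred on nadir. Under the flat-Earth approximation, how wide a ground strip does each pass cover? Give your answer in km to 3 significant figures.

322 km

Half-angle = 22.7°/2 = 11.35°.
Swath width ≈ 2h·tan(θ/2) = 2 × 801 × tan(11.35°) = 321.6 km.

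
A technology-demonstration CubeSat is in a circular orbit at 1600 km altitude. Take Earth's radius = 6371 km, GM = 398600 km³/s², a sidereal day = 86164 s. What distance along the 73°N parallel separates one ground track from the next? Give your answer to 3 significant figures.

962 km

Semi-major axis a = 6371 + 1600 = 7971 km. Period T = 2π√(a³/μ) = 2π√(7971³/398600) = 7082.4 s = 118.04 min.
Node shift per orbit = (7082.4/86164) × 360° = 29.59°.
Equatorial spacing = 29.59 × 111.2 km/° = 3290 km.
At 73° latitude, spacing = 3290 × cos(73°) = 962 km.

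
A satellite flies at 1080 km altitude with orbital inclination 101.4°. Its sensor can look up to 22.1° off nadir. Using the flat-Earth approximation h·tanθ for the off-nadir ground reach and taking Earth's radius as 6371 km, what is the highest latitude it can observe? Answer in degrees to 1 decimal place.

82.5°

Retrograde orbit: the ground track reaches ±(180° − i) = ±(180 − 101.4) = ±78.6°.
Sensor half-swath on the ground ≈ 1080·tan(22.1°) = 439 km = 3.94° of latitude.
Maximum observable latitude ≈ 78.6 + 3.94 = 82.5°.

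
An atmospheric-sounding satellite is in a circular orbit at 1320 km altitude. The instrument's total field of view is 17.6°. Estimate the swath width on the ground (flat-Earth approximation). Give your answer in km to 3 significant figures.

409 km

Half-angle = 17.6°/2 = 8.8°.
Swath width ≈ 2h·tan(θ/2) = 2 × 1320 × tan(8.8°) = 408.7 km.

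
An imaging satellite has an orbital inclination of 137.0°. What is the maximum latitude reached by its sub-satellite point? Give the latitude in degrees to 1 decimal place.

43.0°

Retrograde orbit: the ground track reaches ±(180° − i) = ±(180 − 137.0) = ±43.0°.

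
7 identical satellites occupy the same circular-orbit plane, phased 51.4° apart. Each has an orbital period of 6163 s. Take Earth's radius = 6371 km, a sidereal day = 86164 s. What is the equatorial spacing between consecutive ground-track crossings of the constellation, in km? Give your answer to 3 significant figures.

409 km

Single-satellite node shift = (6163.0/86164) × 360° = 25.75°.
With 7 satellites evenly phased, successive equator crossings are 25.75/7 = 3.679° apart.
That is 3.679 × 111.2 = 409 km at the equator.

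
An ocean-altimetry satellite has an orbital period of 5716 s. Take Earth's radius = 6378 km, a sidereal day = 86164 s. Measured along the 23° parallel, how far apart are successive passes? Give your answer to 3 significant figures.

2450 km

Node shift per orbit = (5716.0/86164) × 360° = 23.88°.
Equatorial spacing = 23.88 × 111.3 km/° = 2658 km.
At 23° latitude, spacing = 2658 × cos(23°) = 2447 km.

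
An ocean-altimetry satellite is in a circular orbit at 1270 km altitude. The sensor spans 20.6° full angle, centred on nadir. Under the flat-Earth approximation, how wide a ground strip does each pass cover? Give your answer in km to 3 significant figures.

462 km

Half-angle = 20.6°/2 = 10.3°.
Swath width ≈ 2h·tan(θ/2) = 2 × 1270 × tan(10.3°) = 461.6 km.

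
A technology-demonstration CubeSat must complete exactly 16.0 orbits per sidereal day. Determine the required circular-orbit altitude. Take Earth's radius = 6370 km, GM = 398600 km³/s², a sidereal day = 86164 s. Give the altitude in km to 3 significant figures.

Required period T = 86164 / 16.0 = 5385.2 s.
From T = 2π√(a³/μ): a = (μ T²/4π²)^(1/3) = (398600 × 5385.2² / 4π²)^(1/3) = 6640 km.
Altitude h = a − R = 6640 − 6370 = 270 km.

270 km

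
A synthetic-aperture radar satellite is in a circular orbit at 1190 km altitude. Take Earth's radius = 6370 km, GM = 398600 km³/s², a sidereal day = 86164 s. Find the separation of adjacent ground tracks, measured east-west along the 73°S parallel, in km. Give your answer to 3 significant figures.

Semi-major axis a = 6370 + 1190 = 7560 km. Period T = 2π√(a³/μ) = 2π√(7560³/398600) = 6541.7 s = 109.03 min.
Node shift per orbit = (6541.7/86164) × 360° = 27.33°.
Equatorial spacing = 27.33 × 111.2 km/° = 3039 km.
At 73° latitude, spacing = 3039 × cos(73°) = 888 km.

888 km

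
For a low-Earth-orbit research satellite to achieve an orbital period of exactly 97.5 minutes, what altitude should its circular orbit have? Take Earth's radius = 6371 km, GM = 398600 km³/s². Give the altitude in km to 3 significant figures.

646 km

T = 97.5 min = 5850.0 s.
From T = 2π√(a³/μ): a = (μ T²/4π²)^(1/3) = (398600 × 5850.0² / 4π²)^(1/3) = 7017 km.
Altitude h = a − R = 7017 − 6371 = 646 km.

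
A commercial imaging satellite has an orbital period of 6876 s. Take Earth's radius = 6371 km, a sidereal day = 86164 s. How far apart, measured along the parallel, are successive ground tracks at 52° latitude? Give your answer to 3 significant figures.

1970 km

Node shift per orbit = (6876.0/86164) × 360° = 28.73°.
Equatorial spacing = 28.73 × 111.2 km/° = 3194 km.
At 52° latitude, spacing = 3194 × cos(52°) = 1967 km.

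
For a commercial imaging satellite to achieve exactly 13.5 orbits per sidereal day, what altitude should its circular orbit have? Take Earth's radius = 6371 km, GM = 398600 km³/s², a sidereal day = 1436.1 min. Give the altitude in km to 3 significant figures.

Required period T = 86166 / 13.5 = 6382.7 s.
From T = 2π√(a³/μ): a = (μ T²/4π²)^(1/3) = (398600 × 6382.7² / 4π²)^(1/3) = 7437 km.
Altitude h = a − R = 7437 − 6371 = 1066 km.

1070 km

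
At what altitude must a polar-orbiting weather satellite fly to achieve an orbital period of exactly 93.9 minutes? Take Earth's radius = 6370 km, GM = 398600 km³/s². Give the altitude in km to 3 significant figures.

473 km

T = 93.9 min = 5634.0 s.
From T = 2π√(a³/μ): a = (μ T²/4π²)^(1/3) = (398600 × 5634.0² / 4π²)^(1/3) = 6843 km.
Altitude h = a − R = 6843 − 6370 = 473 km.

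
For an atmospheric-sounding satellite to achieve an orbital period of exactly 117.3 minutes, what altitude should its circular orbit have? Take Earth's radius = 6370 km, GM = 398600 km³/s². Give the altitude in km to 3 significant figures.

T = 117.3 min = 7038.0 s.
From T = 2π√(a³/μ): a = (μ T²/4π²)^(1/3) = (398600 × 7038.0² / 4π²)^(1/3) = 7938 km.
Altitude h = a − R = 7938 − 6370 = 1568 km.

1570 km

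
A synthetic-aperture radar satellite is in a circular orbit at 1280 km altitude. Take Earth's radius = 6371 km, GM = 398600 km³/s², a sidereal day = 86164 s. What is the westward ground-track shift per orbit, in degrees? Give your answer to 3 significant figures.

27.8°

Semi-major axis a = 6371 + 1280 = 7651 km. Period T = 2π√(a³/μ) = 2π√(7651³/398600) = 6660.2 s = 111.00 min.
During one orbit Earth rotates (6660.2 / 86164) × 360° = 27.83°.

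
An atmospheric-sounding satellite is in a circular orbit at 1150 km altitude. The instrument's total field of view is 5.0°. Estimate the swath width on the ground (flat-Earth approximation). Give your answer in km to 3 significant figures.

100 km

Half-angle = 5.0°/2 = 2.5°.
Swath width ≈ 2h·tan(θ/2) = 2 × 1150 × tan(2.5°) = 100.4 km.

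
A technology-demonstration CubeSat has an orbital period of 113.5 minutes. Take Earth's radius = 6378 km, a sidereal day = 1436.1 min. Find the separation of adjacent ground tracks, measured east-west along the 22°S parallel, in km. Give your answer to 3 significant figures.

T = 113.5 min = 6810.0 s.
Node shift per orbit = (6810.0/86166) × 360° = 28.45°.
Equatorial spacing = 28.45 × 111.3 km/° = 3167 km.
At 22° latitude, spacing = 3167 × cos(22°) = 2937 km.

2940 km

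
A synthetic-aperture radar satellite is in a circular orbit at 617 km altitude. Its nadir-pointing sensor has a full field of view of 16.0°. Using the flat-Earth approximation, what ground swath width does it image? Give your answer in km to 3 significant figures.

173 km

Half-angle = 16.0°/2 = 8°.
Swath width ≈ 2h·tan(θ/2) = 2 × 617 × tan(8°) = 173.4 km.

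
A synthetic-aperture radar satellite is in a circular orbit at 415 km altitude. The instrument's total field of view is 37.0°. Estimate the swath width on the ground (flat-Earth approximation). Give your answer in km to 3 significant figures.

278 km

Half-angle = 37.0°/2 = 18.5°.
Swath width ≈ 2h·tan(θ/2) = 2 × 415 × tan(18.5°) = 277.7 km.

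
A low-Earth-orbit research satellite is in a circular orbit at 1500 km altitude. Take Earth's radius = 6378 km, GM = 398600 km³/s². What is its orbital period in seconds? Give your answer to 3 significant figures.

6960 seconds

Semi-major axis a = 6378 + 1500 = 7878 km. Period T = 2π√(a³/μ) = 2π√(7878³/398600) = 6958.8 s = 115.98 min.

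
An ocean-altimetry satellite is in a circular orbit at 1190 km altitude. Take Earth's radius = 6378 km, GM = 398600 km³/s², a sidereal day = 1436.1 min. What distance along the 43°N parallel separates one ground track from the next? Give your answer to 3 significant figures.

Semi-major axis a = 6378 + 1190 = 7568 km. Period T = 2π√(a³/μ) = 2π√(7568³/398600) = 6552.1 s = 109.20 min.
Node shift per orbit = (6552.1/86166) × 360° = 27.37°.
Equatorial spacing = 27.37 × 111.3 km/° = 3047 km.
At 43° latitude, spacing = 3047 × cos(43°) = 2229 km.

2230 km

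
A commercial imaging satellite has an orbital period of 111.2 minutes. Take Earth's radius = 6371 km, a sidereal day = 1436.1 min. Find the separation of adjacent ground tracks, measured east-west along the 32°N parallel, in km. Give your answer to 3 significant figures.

T = 111.2 min = 6672.0 s.
Node shift per orbit = (6672.0/86166) × 360° = 27.88°.
Equatorial spacing = 27.88 × 111.2 km/° = 3100 km.
At 32° latitude, spacing = 3100 × cos(32°) = 2629 km.

2630 km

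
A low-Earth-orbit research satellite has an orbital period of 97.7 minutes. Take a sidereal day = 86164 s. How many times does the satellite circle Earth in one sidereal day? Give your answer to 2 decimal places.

14.70

T = 97.7 min = 5862.0 s.
Orbits per sidereal day = 86164 / 5862.0 = 14.699.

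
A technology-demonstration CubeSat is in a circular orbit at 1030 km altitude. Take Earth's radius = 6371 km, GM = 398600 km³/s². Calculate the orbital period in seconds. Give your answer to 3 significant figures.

6340 seconds

Semi-major axis a = 6371 + 1030 = 7401 km. Period T = 2π√(a³/μ) = 2π√(7401³/398600) = 6336.5 s = 105.61 min.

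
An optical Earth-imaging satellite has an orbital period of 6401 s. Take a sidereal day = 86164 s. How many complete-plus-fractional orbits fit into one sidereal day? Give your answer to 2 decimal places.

Orbits per sidereal day = 86164 / 6401.0 = 13.461.

13.46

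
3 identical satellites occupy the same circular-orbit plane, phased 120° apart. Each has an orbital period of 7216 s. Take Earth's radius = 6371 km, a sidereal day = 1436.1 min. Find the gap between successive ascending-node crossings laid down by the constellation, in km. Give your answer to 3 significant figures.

Single-satellite node shift = (7216.0/86166) × 360° = 30.15°.
With 3 satellites evenly phased, successive equator crossings are 30.15/3 = 10.049° apart.
That is 10.049 × 111.2 = 1117 km at the equator.

1120 km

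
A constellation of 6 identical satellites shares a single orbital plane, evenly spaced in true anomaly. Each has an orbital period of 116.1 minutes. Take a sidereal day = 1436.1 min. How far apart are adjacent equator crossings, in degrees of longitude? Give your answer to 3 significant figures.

4.85°

T = 116.1 min = 6966.0 s.
Single-satellite node shift = (6966.0/86166) × 360° = 29.10°.
With 6 satellites evenly phased, successive equator crossings are 29.10/6 = 4.851° apart.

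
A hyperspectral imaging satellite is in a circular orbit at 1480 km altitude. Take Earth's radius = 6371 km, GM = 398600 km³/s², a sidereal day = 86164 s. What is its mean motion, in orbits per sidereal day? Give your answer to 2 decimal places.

12.45

Semi-major axis a = 6371 + 1480 = 7851 km. Period T = 2π√(a³/μ) = 2π√(7851³/398600) = 6923.1 s = 115.38 min.
Orbits per sidereal day = 86164 / 6923.1 = 12.446.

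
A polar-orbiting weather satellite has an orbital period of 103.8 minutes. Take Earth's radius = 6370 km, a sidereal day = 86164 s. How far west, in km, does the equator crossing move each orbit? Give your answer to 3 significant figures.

T = 103.8 min = 6228.0 s.
During one orbit Earth rotates (6228.0 / 86164) × 360° = 26.02°.
At the equator that is 26.02° × (2π·6370/360) km/° = 26.02 × 111.2 = 2893 km.

2890 km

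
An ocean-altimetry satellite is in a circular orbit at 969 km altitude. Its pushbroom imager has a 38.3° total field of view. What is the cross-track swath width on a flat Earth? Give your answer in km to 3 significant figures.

Half-angle = 38.3°/2 = 19.15°.
Swath width ≈ 2h·tan(θ/2) = 2 × 969 × tan(19.15°) = 673.0 km.

673 km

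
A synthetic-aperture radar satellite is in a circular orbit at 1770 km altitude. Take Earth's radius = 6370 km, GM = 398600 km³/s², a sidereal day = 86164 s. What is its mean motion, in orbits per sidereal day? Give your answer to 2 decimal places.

11.79

Semi-major axis a = 6370 + 1770 = 8140 km. Period T = 2π√(a³/μ) = 2π√(8140³/398600) = 7308.8 s = 121.81 min.
Orbits per sidereal day = 86164 / 7308.8 = 11.789.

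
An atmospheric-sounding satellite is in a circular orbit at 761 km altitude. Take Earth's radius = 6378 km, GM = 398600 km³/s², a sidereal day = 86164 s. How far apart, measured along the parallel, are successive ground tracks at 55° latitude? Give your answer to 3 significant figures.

Semi-major axis a = 6378 + 761 = 7139 km. Period T = 2π√(a³/μ) = 2π√(7139³/398600) = 6003.0 s = 100.05 min.
Node shift per orbit = (6003.0/86164) × 360° = 25.08°.
Equatorial spacing = 25.08 × 111.3 km/° = 2792 km.
At 55° latitude, spacing = 2792 × cos(55°) = 1601 km.

1600 km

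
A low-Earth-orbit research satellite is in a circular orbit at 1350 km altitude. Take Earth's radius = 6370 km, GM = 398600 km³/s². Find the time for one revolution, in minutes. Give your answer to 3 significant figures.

113 min

Semi-major axis a = 6370 + 1350 = 7720 km. Period T = 2π√(a³/μ) = 2π√(7720³/398600) = 6750.5 s = 112.51 min.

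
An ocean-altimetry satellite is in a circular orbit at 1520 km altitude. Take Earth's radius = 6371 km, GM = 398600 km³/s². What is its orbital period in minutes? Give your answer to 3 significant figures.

116 min

Semi-major axis a = 6371 + 1520 = 7891 km. Period T = 2π√(a³/μ) = 2π√(7891³/398600) = 6976.0 s = 116.27 min.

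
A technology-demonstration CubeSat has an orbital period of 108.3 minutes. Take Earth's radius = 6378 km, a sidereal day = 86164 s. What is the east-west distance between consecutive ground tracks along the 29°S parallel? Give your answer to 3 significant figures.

2640 km

T = 108.3 min = 6498.0 s.
Node shift per orbit = (6498.0/86164) × 360° = 27.15°.
Equatorial spacing = 27.15 × 111.3 km/° = 3022 km.
At 29° latitude, spacing = 3022 × cos(29°) = 2643 km.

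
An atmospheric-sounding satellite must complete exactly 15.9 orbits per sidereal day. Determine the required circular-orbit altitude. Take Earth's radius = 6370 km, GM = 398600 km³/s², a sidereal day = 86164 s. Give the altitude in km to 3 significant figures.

Required period T = 86164 / 15.9 = 5419.1 s.
From T = 2π√(a³/μ): a = (μ T²/4π²)^(1/3) = (398600 × 5419.1² / 4π²)^(1/3) = 6668 km.
Altitude h = a − R = 6668 − 6370 = 298 km.

298 km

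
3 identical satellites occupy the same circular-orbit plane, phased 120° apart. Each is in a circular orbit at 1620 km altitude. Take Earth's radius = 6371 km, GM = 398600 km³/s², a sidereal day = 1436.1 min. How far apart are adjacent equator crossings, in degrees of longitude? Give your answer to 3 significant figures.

9.90°

Semi-major axis a = 6371 + 1620 = 7991 km. Period T = 2π√(a³/μ) = 2π√(7991³/398600) = 7109.1 s = 118.48 min.
Single-satellite node shift = (7109.1/86166) × 360° = 29.70°.
With 3 satellites evenly phased, successive equator crossings are 29.70/3 = 9.901° apart.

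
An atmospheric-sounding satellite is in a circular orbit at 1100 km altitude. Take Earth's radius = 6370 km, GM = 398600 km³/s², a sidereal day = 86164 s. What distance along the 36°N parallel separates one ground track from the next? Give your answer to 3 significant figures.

Semi-major axis a = 6370 + 1100 = 7470 km. Period T = 2π√(a³/μ) = 2π√(7470³/398600) = 6425.3 s = 107.09 min.
Node shift per orbit = (6425.3/86164) × 360° = 26.85°.
Equatorial spacing = 26.85 × 111.2 km/° = 2985 km.
At 36° latitude, spacing = 2985 × cos(36°) = 2415 km.

2410 km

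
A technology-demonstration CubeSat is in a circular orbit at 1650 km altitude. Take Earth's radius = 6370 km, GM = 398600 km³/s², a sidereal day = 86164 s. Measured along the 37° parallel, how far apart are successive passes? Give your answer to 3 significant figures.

Semi-major axis a = 6370 + 1650 = 8020 km. Period T = 2π√(a³/μ) = 2π√(8020³/398600) = 7147.8 s = 119.13 min.
Node shift per orbit = (7147.8/86164) × 360° = 29.86°.
Equatorial spacing = 29.86 × 111.2 km/° = 3320 km.
At 37° latitude, spacing = 3320 × cos(37°) = 2652 km.

2650 km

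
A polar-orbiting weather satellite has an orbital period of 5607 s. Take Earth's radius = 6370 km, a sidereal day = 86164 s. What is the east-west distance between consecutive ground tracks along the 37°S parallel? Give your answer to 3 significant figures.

Node shift per orbit = (5607.0/86164) × 360° = 23.43°.
Equatorial spacing = 23.43 × 111.2 km/° = 2604 km.
At 37° latitude, spacing = 2604 × cos(37°) = 2080 km.

2080 km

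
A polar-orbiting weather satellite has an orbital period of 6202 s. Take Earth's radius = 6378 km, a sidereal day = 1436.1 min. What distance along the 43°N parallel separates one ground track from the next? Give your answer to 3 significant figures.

2110 km

Node shift per orbit = (6202.0/86166) × 360° = 25.91°.
Equatorial spacing = 25.91 × 111.3 km/° = 2884 km.
At 43° latitude, spacing = 2884 × cos(43°) = 2110 km.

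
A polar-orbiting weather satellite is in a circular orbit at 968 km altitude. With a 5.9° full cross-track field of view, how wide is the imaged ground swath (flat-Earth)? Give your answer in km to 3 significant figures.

99.8 km

Half-angle = 5.9°/2 = 2.95°.
Swath width ≈ 2h·tan(θ/2) = 2 × 968 × tan(2.95°) = 99.8 km.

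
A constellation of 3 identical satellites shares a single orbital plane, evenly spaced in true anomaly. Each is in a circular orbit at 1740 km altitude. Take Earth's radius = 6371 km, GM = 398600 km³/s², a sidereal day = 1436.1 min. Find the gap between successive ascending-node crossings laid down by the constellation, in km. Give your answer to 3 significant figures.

Semi-major axis a = 6371 + 1740 = 8111 km. Period T = 2π√(a³/μ) = 2π√(8111³/398600) = 7269.8 s = 121.16 min.
Single-satellite node shift = (7269.8/86166) × 360° = 30.37°.
With 3 satellites evenly phased, successive equator crossings are 30.37/3 = 10.124° apart.
That is 10.124 × 111.2 = 1126 km at the equator.

1130 km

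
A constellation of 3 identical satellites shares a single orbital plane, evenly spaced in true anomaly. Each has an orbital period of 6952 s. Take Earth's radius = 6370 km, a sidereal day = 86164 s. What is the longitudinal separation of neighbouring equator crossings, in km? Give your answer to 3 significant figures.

Single-satellite node shift = (6952.0/86164) × 360° = 29.05°.
With 3 satellites evenly phased, successive equator crossings are 29.05/3 = 9.682° apart.
That is 9.682 × 111.2 = 1076 km at the equator.

1080 km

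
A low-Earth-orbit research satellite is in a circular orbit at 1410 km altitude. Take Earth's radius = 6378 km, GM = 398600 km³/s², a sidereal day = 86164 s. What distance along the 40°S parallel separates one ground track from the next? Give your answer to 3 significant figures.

2440 km

Semi-major axis a = 6378 + 1410 = 7788 km. Period T = 2π√(a³/μ) = 2π√(7788³/398600) = 6839.9 s = 114.00 min.
Node shift per orbit = (6839.9/86164) × 360° = 28.58°.
Equatorial spacing = 28.58 × 111.3 km/° = 3181 km.
At 40° latitude, spacing = 3181 × cos(40°) = 2437 km.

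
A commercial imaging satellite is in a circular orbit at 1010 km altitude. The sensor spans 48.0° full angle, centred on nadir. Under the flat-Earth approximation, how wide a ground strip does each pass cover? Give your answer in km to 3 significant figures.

899 km

Half-angle = 48.0°/2 = 24°.
Swath width ≈ 2h·tan(θ/2) = 2 × 1010 × tan(24°) = 899.4 km.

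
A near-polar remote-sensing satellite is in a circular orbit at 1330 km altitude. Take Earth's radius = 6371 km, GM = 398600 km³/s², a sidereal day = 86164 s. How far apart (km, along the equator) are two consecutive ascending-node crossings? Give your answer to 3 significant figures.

Semi-major axis a = 6371 + 1330 = 7701 km. Period T = 2π√(a³/μ) = 2π√(7701³/398600) = 6725.6 s = 112.09 min.
During one orbit Earth rotates (6725.6 / 86164) × 360° = 28.10°.
At the equator that is 28.10° × (2π·6371/360) km/° = 28.10 × 111.2 = 3125 km.

3120 km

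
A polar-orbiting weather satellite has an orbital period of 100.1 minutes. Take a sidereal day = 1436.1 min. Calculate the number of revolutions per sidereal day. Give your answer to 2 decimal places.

14.35

T = 100.1 min = 6006.0 s.
Orbits per sidereal day = 86166 / 6006.0 = 14.347.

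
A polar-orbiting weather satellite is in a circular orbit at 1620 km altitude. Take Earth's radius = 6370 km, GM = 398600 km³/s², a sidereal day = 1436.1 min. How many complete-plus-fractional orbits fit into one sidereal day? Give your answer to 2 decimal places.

Semi-major axis a = 6370 + 1620 = 7990 km. Period T = 2π√(a³/μ) = 2π√(7990³/398600) = 7107.7 s = 118.46 min.
Orbits per sidereal day = 86166 / 7107.7 = 12.123.

12.12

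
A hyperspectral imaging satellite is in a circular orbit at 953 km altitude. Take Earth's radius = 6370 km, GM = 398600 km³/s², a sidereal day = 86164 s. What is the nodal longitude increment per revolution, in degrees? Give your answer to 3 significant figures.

Semi-major axis a = 6370 + 953 = 7323 km. Period T = 2π√(a³/μ) = 2π√(7323³/398600) = 6236.6 s = 103.94 min.
During one orbit Earth rotates (6236.6 / 86164) × 360° = 26.06°.

26.1°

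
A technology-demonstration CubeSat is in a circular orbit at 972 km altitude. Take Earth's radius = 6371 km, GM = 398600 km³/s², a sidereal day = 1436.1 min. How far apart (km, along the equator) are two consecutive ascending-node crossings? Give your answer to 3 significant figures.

Semi-major axis a = 6371 + 972 = 7343 km. Period T = 2π√(a³/μ) = 2π√(7343³/398600) = 6262.1 s = 104.37 min.
During one orbit Earth rotates (6262.1 / 86166) × 360° = 26.16°.
At the equator that is 26.16° × (2π·6371/360) km/° = 26.16 × 111.2 = 2909 km.

2910 km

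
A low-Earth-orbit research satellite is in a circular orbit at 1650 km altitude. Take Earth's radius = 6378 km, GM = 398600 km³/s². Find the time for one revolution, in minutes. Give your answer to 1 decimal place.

Semi-major axis a = 6378 + 1650 = 8028 km. Period T = 2π√(a³/μ) = 2π√(8028³/398600) = 7158.5 s = 119.31 min.

119.3 min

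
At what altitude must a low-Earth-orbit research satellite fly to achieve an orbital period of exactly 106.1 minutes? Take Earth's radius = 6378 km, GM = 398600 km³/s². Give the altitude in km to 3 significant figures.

1050 km

T = 106.1 min = 6366.0 s.
From T = 2π√(a³/μ): a = (μ T²/4π²)^(1/3) = (398600 × 6366.0² / 4π²)^(1/3) = 7424 km.
Altitude h = a − R = 7424 − 6378 = 1046 km.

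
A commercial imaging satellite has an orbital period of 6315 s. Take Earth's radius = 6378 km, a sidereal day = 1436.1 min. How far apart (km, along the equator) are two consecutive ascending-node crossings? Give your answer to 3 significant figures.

During one orbit Earth rotates (6315.0 / 86166) × 360° = 26.38°.
At the equator that is 26.38° × (2π·6378/360) km/° = 26.38 × 111.3 = 2937 km.

2940 km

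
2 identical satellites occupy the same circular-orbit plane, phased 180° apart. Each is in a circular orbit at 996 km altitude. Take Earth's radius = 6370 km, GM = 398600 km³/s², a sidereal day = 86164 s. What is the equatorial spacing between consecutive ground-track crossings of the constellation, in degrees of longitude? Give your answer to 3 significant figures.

13.1°

Semi-major axis a = 6370 + 996 = 7366 km. Period T = 2π√(a³/μ) = 2π√(7366³/398600) = 6291.6 s = 104.86 min.
Single-satellite node shift = (6291.6/86164) × 360° = 26.29°.
With 2 satellites evenly phased, successive equator crossings are 26.29/2 = 13.143° apart.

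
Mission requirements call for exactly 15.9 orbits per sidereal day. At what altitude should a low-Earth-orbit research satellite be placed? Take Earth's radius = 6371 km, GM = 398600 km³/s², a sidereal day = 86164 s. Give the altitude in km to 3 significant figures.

Required period T = 86164 / 15.9 = 5419.1 s.
From T = 2π√(a³/μ): a = (μ T²/4π²)^(1/3) = (398600 × 5419.1² / 4π²)^(1/3) = 6668 km.
Altitude h = a − R = 6668 − 6371 = 297 km.

297 km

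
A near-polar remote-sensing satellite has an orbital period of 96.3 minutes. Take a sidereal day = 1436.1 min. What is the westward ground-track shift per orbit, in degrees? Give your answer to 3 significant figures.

T = 96.3 min = 5778.0 s.
During one orbit Earth rotates (5778.0 / 86166) × 360° = 24.14°.

24.1°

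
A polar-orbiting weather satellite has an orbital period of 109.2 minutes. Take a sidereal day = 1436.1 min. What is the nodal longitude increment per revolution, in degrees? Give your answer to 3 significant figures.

T = 109.2 min = 6552.0 s.
During one orbit Earth rotates (6552.0 / 86166) × 360° = 27.37°.

27.4°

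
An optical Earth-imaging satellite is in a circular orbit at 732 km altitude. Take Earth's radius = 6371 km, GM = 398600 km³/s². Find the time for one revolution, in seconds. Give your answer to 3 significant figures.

5960 seconds

Semi-major axis a = 6371 + 732 = 7103 km. Period T = 2π√(a³/μ) = 2π√(7103³/398600) = 5957.6 s = 99.29 min.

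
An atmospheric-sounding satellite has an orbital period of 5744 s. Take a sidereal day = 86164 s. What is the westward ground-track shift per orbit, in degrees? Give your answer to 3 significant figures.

During one orbit Earth rotates (5744.0 / 86164) × 360° = 24.00°.

24.0°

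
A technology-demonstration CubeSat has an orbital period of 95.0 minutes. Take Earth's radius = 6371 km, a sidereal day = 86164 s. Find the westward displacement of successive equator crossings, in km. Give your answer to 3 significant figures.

T = 95.0 min = 5700.0 s.
During one orbit Earth rotates (5700.0 / 86164) × 360° = 23.82°.
At the equator that is 23.82° × (2π·6371/360) km/° = 23.82 × 111.2 = 2648 km.

2650 km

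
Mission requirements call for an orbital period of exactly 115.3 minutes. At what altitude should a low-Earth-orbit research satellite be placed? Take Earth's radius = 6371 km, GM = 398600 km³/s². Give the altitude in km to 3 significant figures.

T = 115.3 min = 6918.0 s.
From T = 2π√(a³/μ): a = (μ T²/4π²)^(1/3) = (398600 × 6918.0² / 4π²)^(1/3) = 7847 km.
Altitude h = a − R = 7847 − 6371 = 1476 km.

1480 km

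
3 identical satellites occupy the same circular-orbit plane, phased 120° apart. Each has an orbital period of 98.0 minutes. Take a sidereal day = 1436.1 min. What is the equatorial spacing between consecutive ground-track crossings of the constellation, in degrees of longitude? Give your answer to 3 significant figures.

T = 98.0 min = 5880.0 s.
Single-satellite node shift = (5880.0/86166) × 360° = 24.57°.
With 3 satellites evenly phased, successive equator crossings are 24.57/3 = 8.189° apart.

8.19°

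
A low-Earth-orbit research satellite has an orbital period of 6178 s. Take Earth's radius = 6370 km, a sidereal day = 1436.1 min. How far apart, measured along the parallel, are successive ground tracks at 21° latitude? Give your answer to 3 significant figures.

Node shift per orbit = (6178.0/86166) × 360° = 25.81°.
Equatorial spacing = 25.81 × 111.2 km/° = 2870 km.
At 21° latitude, spacing = 2870 × cos(21°) = 2679 km.

2680 km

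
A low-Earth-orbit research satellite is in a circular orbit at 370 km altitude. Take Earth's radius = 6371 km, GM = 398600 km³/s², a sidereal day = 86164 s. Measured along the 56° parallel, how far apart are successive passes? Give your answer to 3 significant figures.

Semi-major axis a = 6371 + 370 = 6741 km. Period T = 2π√(a³/μ) = 2π√(6741³/398600) = 5508.0 s = 91.80 min.
Node shift per orbit = (5508.0/86164) × 360° = 23.01°.
Equatorial spacing = 23.01 × 111.2 km/° = 2559 km.
At 56° latitude, spacing = 2559 × cos(56°) = 1431 km.

1430 km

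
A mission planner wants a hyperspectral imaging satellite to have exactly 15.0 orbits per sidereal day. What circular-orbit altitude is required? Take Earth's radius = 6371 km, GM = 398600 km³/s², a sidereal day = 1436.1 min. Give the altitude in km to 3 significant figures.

Required period T = 86166 / 15.0 = 5744.4 s.
From T = 2π√(a³/μ): a = (μ T²/4π²)^(1/3) = (398600 × 5744.4² / 4π²)^(1/3) = 6932 km.
Altitude h = a − R = 6932 − 6371 = 561 km.

561 km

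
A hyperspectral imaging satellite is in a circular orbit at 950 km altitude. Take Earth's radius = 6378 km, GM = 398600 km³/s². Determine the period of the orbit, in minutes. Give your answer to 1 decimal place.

Semi-major axis a = 6378 + 950 = 7328 km. Period T = 2π√(a³/μ) = 2π√(7328³/398600) = 6242.9 s = 104.05 min.

104.0 min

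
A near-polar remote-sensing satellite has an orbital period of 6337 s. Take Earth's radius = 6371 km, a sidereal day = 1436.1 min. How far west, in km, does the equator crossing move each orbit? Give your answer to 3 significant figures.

2940 km

During one orbit Earth rotates (6337.0 / 86166) × 360° = 26.48°.
At the equator that is 26.48° × (2π·6371/360) km/° = 26.48 × 111.2 = 2944 km.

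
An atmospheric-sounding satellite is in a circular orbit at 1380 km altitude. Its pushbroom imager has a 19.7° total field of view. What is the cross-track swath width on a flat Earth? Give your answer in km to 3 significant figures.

479 km

Half-angle = 19.7°/2 = 9.85°.
Swath width ≈ 2h·tan(θ/2) = 2 × 1380 × tan(9.85°) = 479.2 km.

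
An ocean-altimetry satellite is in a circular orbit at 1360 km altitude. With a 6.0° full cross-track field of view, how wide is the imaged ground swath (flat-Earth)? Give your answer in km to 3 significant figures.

Half-angle = 6.0°/2 = 3°.
Swath width ≈ 2h·tan(θ/2) = 2 × 1360 × tan(3°) = 142.5 km.

143 km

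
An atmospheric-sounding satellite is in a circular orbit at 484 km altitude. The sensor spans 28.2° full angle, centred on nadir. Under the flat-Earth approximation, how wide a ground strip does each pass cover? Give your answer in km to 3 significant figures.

Half-angle = 28.2°/2 = 14.1°.
Swath width ≈ 2h·tan(θ/2) = 2 × 484 × tan(14.1°) = 243.1 km.

243 km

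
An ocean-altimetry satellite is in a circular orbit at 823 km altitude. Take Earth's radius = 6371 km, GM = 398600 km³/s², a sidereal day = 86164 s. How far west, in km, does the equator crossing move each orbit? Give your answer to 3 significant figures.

2820 km

Semi-major axis a = 6371 + 823 = 7194 km. Period T = 2π√(a³/μ) = 2π√(7194³/398600) = 6072.5 s = 101.21 min.
During one orbit Earth rotates (6072.5 / 86164) × 360° = 25.37°.
At the equator that is 25.37° × (2π·6371/360) km/° = 25.37 × 111.2 = 2821 km.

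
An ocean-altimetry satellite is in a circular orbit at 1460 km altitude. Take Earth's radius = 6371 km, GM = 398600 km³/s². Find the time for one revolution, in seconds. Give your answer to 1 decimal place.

Semi-major axis a = 6371 + 1460 = 7831 km. Period T = 2π√(a³/μ) = 2π√(7831³/398600) = 6896.6 s = 114.94 min.

6896.6 seconds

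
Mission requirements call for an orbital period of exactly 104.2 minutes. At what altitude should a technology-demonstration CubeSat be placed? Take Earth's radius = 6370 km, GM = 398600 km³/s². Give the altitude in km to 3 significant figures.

T = 104.2 min = 6252.0 s.
From T = 2π√(a³/μ): a = (μ T²/4π²)^(1/3) = (398600 × 6252.0² / 4π²)^(1/3) = 7335 km.
Altitude h = a − R = 7335 − 6370 = 965 km.

965 km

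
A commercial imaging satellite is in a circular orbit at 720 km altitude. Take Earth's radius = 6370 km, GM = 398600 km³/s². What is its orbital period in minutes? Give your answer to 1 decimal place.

Semi-major axis a = 6370 + 720 = 7090 km. Period T = 2π√(a³/μ) = 2π√(7090³/398600) = 5941.3 s = 99.02 min.

99.0 min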